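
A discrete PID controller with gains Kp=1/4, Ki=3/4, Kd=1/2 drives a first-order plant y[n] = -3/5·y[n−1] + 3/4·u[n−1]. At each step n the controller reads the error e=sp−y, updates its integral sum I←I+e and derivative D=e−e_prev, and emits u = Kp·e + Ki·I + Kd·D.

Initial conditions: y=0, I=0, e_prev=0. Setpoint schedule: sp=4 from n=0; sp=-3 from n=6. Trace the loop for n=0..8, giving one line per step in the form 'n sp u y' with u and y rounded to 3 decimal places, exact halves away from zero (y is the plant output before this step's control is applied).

0 4 6.000 0.000
1 4 0.250 4.500
2 4 12.644 -2.513
3 4 -6.232 10.990
4 4 28.664 -11.268
5 4 -30.305 28.259
6 -3 62.680 -39.685
7 -3 -106.037 70.821
8 -3 183.112 -122.020

(exact arithmetic carried between steps; '≈' marks a value shown rounded to 6 d.p. or computed from one; I and e_prev carry over from the previous line; the table rounds u and y to 3 d.p., halves away from zero)
n=0: y=0, sp=4, e=sp−y=4; I=4, D=e−e_prev=4; u=1/4·4+3/4·4+1/2·4=6; next y=-3/5·0+3/4·6=4.5
n=1: y=4.5, sp=4, e=sp−y=-0.5; I=3.5, D=e−e_prev=-4.5; u=1/4·(-0.5)+3/4·3.5+1/2·(-4.5)=0.25; next y=-3/5·4.5+3/4·0.25=-2.5125
n=2: y=-2.5125, sp=4, e=sp−y=6.5125; I=10.0125, D=e−e_prev=7.0125; u=1/4·6.5125+3/4·10.0125+1/2·7.0125=12.64375; next y=-3/5·(-2.5125)+3/4·12.64375≈10.990313
n=3: y≈10.990313, sp=4, e=sp−y≈-6.990313; I≈3.022188, D=e−e_prev≈-13.502813; u=1/4·(-6.990313)+3/4·3.022188+1/2·(-13.502813)≈-6.232344; next y=-3/5·10.990313+3/4·(-6.232344)≈-11.268445
n=4: y≈-11.268445, sp=4, e=sp−y≈15.268445; I≈18.290633, D=e−e_prev≈22.258758; u=1/4·15.268445+3/4·18.290633+1/2·22.258758≈28.664465; next y=-3/5·(-11.268445)+3/4·28.664465≈28.259416
n=5: y≈28.259416, sp=4, e=sp−y≈-24.259416; I≈-5.968783, D=e−e_prev≈-39.527861; u=1/4·(-24.259416)+3/4·(-5.968783)+1/2·(-39.527861)≈-30.305372; next y=-3/5·28.259416+3/4·(-30.305372)≈-39.684678
n=6: y≈-39.684678, sp=-3, e=sp−y≈36.684678; I≈30.715895, D=e−e_prev≈60.944094; u=1/4·36.684678+3/4·30.715895+1/2·60.944094≈62.680138; next y=-3/5·(-39.684678)+3/4·62.680138≈70.820911
n=7: y≈70.820911, sp=-3, e=sp−y≈-73.820911; I≈-43.105015, D=e−e_prev≈-110.505589; u=1/4·(-73.820911)+3/4·(-43.105015)+1/2·(-110.505589)≈-106.036784; next y=-3/5·70.820911+3/4·(-106.036784)≈-122.020134
n=8: y≈-122.020134, sp=-3, e=sp−y≈119.020134; I≈75.915119, D=e−e_prev≈192.841045; u=1/4·119.020134+3/4·75.915119+1/2·192.841045≈183.111895; next y=-3/5·(-122.020134)+3/4·183.111895≈210.546002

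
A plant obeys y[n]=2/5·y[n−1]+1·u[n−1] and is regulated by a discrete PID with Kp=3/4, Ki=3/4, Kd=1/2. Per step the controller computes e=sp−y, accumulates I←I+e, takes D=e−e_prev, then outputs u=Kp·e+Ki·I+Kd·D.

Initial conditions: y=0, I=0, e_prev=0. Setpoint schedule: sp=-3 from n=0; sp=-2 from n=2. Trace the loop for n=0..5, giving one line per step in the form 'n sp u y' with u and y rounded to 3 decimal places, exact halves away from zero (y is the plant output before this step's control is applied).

(exact arithmetic carried between steps; '≈' marks a value shown rounded to 6 d.p. or computed from one; I and e_prev carry over from the previous line; the table rounds u and y to 3 d.p., halves away from zero)
n=0: y=0, sp=-3, e=sp−y=-3; I=-3, D=e−e_prev=-3; u=3/4·(-3)+3/4·(-3)+1/2·(-3)=-6; next y=2/5·0+1·(-6)=-6
n=1: y=-6, sp=-3, e=sp−y=3; I=0, D=e−e_prev=6; u=3/4·3+3/4·0+1/2·6=5.25; next y=2/5·(-6)+1·5.25=2.85
n=2: y=2.85, sp=-2, e=sp−y=-4.85; I=-4.85, D=e−e_prev=-7.85; u=3/4·(-4.85)+3/4·(-4.85)+1/2·(-7.85)=-11.2; next y=2/5·2.85+1·(-11.2)=-10.06
n=3: y=-10.06, sp=-2, e=sp−y=8.06; I=3.21, D=e−e_prev=12.91; u=3/4·8.06+3/4·3.21+1/2·12.91=14.9075; next y=2/5·(-10.06)+1·14.9075=10.8835
n=4: y=10.8835, sp=-2, e=sp−y=-12.8835; I=-9.6735, D=e−e_prev=-20.9435; u=3/4·(-12.8835)+3/4·(-9.6735)+1/2·(-20.9435)=-27.3895; next y=2/5·10.8835+1·(-27.3895)=-23.0361
n=5: y=-23.0361, sp=-2, e=sp−y=21.0361; I=11.3626, D=e−e_prev=33.9196; u=3/4·21.0361+3/4·11.3626+1/2·33.9196=41.258825; next y=2/5·(-23.0361)+1·41.258825=32.044385

0 -3 -6.000 0.000
1 -3 5.250 -6.000
2 -2 -11.200 2.850
3 -2 14.908 -10.060
4 -2 -27.390 10.884
5 -2 41.259 -23.036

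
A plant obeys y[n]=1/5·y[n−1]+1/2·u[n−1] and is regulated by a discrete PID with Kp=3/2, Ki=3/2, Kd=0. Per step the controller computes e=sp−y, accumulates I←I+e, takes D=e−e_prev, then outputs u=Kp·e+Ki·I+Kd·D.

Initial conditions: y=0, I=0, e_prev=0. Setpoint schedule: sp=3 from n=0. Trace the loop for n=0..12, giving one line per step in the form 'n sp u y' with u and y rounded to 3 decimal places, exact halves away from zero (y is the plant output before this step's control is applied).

0 3 9.000 0.000
1 3 0.000 4.500
2 3 8.550 0.900
3 3 1.035 4.455
4 3 7.992 1.409
5 3 1.772 4.278
6 3 7.464 1.741
7 3 2.335 4.080
8 3 7.005 1.984
9 3 2.783 3.899
10 3 6.618 2.171
11 3 3.145 3.743
12 3 6.296 2.321

(exact arithmetic carried between steps; '≈' marks a value shown rounded to 6 d.p. or computed from one; I and e_prev carry over from the previous line; the table rounds u and y to 3 d.p., halves away from zero)
n=0: y=0, sp=3, e=sp−y=3; I=3, D=e−e_prev=3; u=3/2·3+3/2·3+0·3=9; next y=1/5·0+1/2·9=4.5
n=1: y=4.5, sp=3, e=sp−y=-1.5; I=1.5, D=e−e_prev=-4.5; u=3/2·(-1.5)+3/2·1.5+0·(-4.5)=0; next y=1/5·4.5+1/2·0=0.9
n=2: y=0.9, sp=3, e=sp−y=2.1; I=3.6, D=e−e_prev=3.6; u=3/2·2.1+3/2·3.6+0·3.6=8.55; next y=1/5·0.9+1/2·8.55=4.455
n=3: y=4.455, sp=3, e=sp−y=-1.455; I=2.145, D=e−e_prev=-3.555; u=3/2·(-1.455)+3/2·2.145+0·(-3.555)=1.035; next y=1/5·4.455+1/2·1.035=1.4085
n=4: y=1.4085, sp=3, e=sp−y=1.5915; I=3.7365, D=e−e_prev=3.0465; u=3/2·1.5915+3/2·3.7365+0·3.0465=7.992; next y=1/5·1.4085+1/2·7.992=4.2777
n=5: y=4.2777, sp=3, e=sp−y=-1.2777; I=2.4588, D=e−e_prev=-2.8692; u=3/2·(-1.2777)+3/2·2.4588+0·(-2.8692)=1.77165; next y=1/5·4.2777+1/2·1.77165=1.741365
n=6: y=1.741365, sp=3, e=sp−y=1.258635; I=3.717435, D=e−e_prev=2.536335; u=3/2·1.258635+3/2·3.717435+0·2.536335=7.464105; next y=1/5·1.741365+1/2·7.464105≈4.080326
n=7: y≈4.080326, sp=3, e=sp−y≈-1.080326; I≈2.637110, D=e−e_prev≈-2.338961; u=3/2·(-1.080326)+3/2·2.637110+0·(-2.338961)≈2.335176; next y=1/5·4.080326+1/2·2.335176≈1.983653
n=8: y≈1.983653, sp=3, e=sp−y≈1.016347; I≈3.653456, D=e−e_prev≈2.096672; u=3/2·1.016347+3/2·3.653456+0·2.096672≈7.004705; next y=1/5·1.983653+1/2·7.004705≈3.899083
n=9: y≈3.899083, sp=3, e=sp−y≈-0.899083; I≈2.754373, D=e−e_prev≈-1.915430; u=3/2·(-0.899083)+3/2·2.754373+0·(-1.915430)≈2.782935; next y=1/5·3.899083+1/2·2.782935≈2.171284
n=10: y≈2.171284, sp=3, e=sp−y≈0.828716; I≈3.583089, D=e−e_prev≈1.727799; u=3/2·0.828716+3/2·3.583089+0·1.727799≈6.617707; next y=1/5·2.171284+1/2·6.617707≈3.743110
n=11: y≈3.743110, sp=3, e=sp−y≈-0.743110; I≈2.839979, D=e−e_prev≈-1.571826; u=3/2·(-0.743110)+3/2·2.839979+0·(-1.571826)≈3.145302; next y=1/5·3.743110+1/2·3.145302≈2.321273
n=12: y≈2.321273, sp=3, e=sp−y≈0.678727; I≈3.518705, D=e−e_prev≈1.421837; u=3/2·0.678727+3/2·3.518705+0·1.421837≈6.296148; next y=1/5·2.321273+1/2·6.296148≈3.612329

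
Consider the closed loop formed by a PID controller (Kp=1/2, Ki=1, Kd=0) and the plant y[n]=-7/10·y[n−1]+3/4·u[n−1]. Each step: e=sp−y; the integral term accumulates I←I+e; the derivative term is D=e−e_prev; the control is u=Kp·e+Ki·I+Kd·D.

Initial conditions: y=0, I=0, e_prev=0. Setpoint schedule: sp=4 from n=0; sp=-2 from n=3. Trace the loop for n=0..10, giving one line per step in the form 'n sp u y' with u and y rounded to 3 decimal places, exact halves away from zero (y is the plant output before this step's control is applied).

0 4 6.000 0.000
1 4 3.250 4.500
2 4 10.569 -0.713
3 -2 -7.425 8.425
4 -2 11.987 -11.467
5 -2 -21.272 17.017
6 -2 27.036 -27.866
7 -2 -48.572 39.783
8 -2 65.735 -64.277
9 -2 -109.847 94.296
10 -2 157.889 -148.392

(exact arithmetic carried between steps; '≈' marks a value shown rounded to 6 d.p. or computed from one; I and e_prev carry over from the previous line; the table rounds u and y to 3 d.p., halves away from zero)
n=0: y=0, sp=4, e=sp−y=4; I=4, D=e−e_prev=4; u=1/2·4+1·4+0·4=6; next y=-7/10·0+3/4·6=4.5
n=1: y=4.5, sp=4, e=sp−y=-0.5; I=3.5, D=e−e_prev=-4.5; u=1/2·(-0.5)+1·3.5+0·(-4.5)=3.25; next y=-7/10·4.5+3/4·3.25=-0.7125
n=2: y=-0.7125, sp=4, e=sp−y=4.7125; I=8.2125, D=e−e_prev=5.2125; u=1/2·4.7125+1·8.2125+0·5.2125=10.56875; next y=-7/10·(-0.7125)+3/4·10.56875≈8.425313
n=3: y≈8.425313, sp=-2, e=sp−y≈-10.425313; I≈-2.212813, D=e−e_prev≈-15.137813; u=1/2·(-10.425313)+1·(-2.212813)+0·(-15.137813)≈-7.425469; next y=-7/10·8.425313+3/4·(-7.425469)≈-11.466820
n=4: y≈-11.466820, sp=-2, e=sp−y≈9.466820; I≈7.254008, D=e−e_prev≈19.892133; u=1/2·9.466820+1·7.254008+0·19.892133≈11.987418; next y=-7/10·(-11.466820)+3/4·11.987418≈17.017338
n=5: y≈17.017338, sp=-2, e=sp−y≈-19.017338; I≈-11.763330, D=e−e_prev≈-28.484158; u=1/2·(-19.017338)+1·(-11.763330)+0·(-28.484158)≈-21.271999; next y=-7/10·17.017338+3/4·(-21.271999)≈-27.866135
n=6: y≈-27.866135, sp=-2, e=sp−y≈25.866135; I≈14.102806, D=e−e_prev≈44.883473; u=1/2·25.866135+1·14.102806+0·44.883473≈27.035873; next y=-7/10·(-27.866135)+3/4·27.035873≈39.783200
n=7: y≈39.783200, sp=-2, e=sp−y≈-41.783200; I≈-27.680394, D=e−e_prev≈-67.649335; u=1/2·(-41.783200)+1·(-27.680394)+0·(-67.649335)≈-48.571994; next y=-7/10·39.783200+3/4·(-48.571994)≈-64.277235
n=8: y≈-64.277235, sp=-2, e=sp−y≈62.277235; I≈34.596841, D=e−e_prev≈104.060435; u=1/2·62.277235+1·34.596841+0·104.060435≈65.735459; next y=-7/10·(-64.277235)+3/4·65.735459≈94.295659
n=9: y≈94.295659, sp=-2, e=sp−y≈-96.295659; I≈-61.698818, D=e−e_prev≈-158.572894; u=1/2·(-96.295659)+1·(-61.698818)+0·(-158.572894)≈-109.846647; next y=-7/10·94.295659+3/4·(-109.846647)≈-148.391947
n=10: y≈-148.391947, sp=-2, e=sp−y≈146.391947; I≈84.693129, D=e−e_prev≈242.687606; u=1/2·146.391947+1·84.693129+0·242.687606≈157.889102; next y=-7/10·(-148.391947)+3/4·157.889102≈222.291189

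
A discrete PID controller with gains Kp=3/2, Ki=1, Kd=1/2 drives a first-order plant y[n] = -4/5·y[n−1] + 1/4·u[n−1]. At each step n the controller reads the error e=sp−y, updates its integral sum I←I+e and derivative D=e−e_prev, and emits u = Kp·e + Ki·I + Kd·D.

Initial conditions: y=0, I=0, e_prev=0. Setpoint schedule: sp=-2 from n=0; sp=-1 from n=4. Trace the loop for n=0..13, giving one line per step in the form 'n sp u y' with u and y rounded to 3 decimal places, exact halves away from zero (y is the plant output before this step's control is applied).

0 -2 -6.000 0.000
1 -2 -2.500 -1.500
2 -2 -9.975 0.575
3 -2 -0.926 -2.954
4 -1 -13.992 2.131
5 -1 6.923 -5.203
6 -1 -25.831 5.893
7 -1 24.021 -11.172
8 -1 -52.686 14.943
9 -1 64.636 -25.126
10 -1 -115.430 36.260
11 -1 160.379 -57.866
12 -1 -262.576 86.387
13 -1 385.586 -134.754

(exact arithmetic carried between steps; '≈' marks a value shown rounded to 6 d.p. or computed from one; I and e_prev carry over from the previous line; the table rounds u and y to 3 d.p., halves away from zero)
n=0: y=0, sp=-2, e=sp−y=-2; I=-2, D=e−e_prev=-2; u=3/2·(-2)+1·(-2)+1/2·(-2)=-6; next y=-4/5·0+1/4·(-6)=-1.5
n=1: y=-1.5, sp=-2, e=sp−y=-0.5; I=-2.5, D=e−e_prev=1.5; u=3/2·(-0.5)+1·(-2.5)+1/2·1.5=-2.5; next y=-4/5·(-1.5)+1/4·(-2.5)=0.575
n=2: y=0.575, sp=-2, e=sp−y=-2.575; I=-5.075, D=e−e_prev=-2.075; u=3/2·(-2.575)+1·(-5.075)+1/2·(-2.075)=-9.975; next y=-4/5·0.575+1/4·(-9.975)=-2.95375
n=3: y=-2.95375, sp=-2, e=sp−y=0.95375; I=-4.12125, D=e−e_prev=3.52875; u=3/2·0.95375+1·(-4.12125)+1/2·3.52875=-0.92625; next y=-4/5·(-2.95375)+1/4·(-0.92625)≈2.131438
n=4: y≈2.131438, sp=-1, e=sp−y≈-3.131438; I≈-7.252688, D=e−e_prev≈-4.085188; u=3/2·(-3.131438)+1·(-7.252688)+1/2·(-4.085188)≈-13.992438; next y=-4/5·2.131438+1/4·(-13.992438)≈-5.203259
n=5: y≈-5.203259, sp=-1, e=sp−y≈4.203259; I≈-3.049428, D=e−e_prev≈7.334697; u=3/2·4.203259+1·(-3.049428)+1/2·7.334697≈6.922809; next y=-4/5·(-5.203259)+1/4·6.922809≈5.893310
n=6: y≈5.893310, sp=-1, e=sp−y≈-6.893310; I≈-9.942738, D=e−e_prev≈-11.096569; u=3/2·(-6.893310)+1·(-9.942738)+1/2·(-11.096569)≈-25.830987; next y=-4/5·5.893310+1/4·(-25.830987)≈-11.172395
n=7: y≈-11.172395, sp=-1, e=sp−y≈10.172395; I≈0.229657, D=e−e_prev≈17.065705; u=3/2·10.172395+1·0.229657+1/2·17.065705≈24.021101; next y=-4/5·(-11.172395)+1/4·24.021101≈14.943191
n=8: y≈14.943191, sp=-1, e=sp−y≈-15.943191; I≈-15.713534, D=e−e_prev≈-26.115586; u=3/2·(-15.943191)+1·(-15.713534)+1/2·(-26.115586)≈-52.686114; next y=-4/5·14.943191+1/4·(-52.686114)≈-25.126081
n=9: y≈-25.126081, sp=-1, e=sp−y≈24.126081; I≈8.412547, D=e−e_prev≈40.069272; u=3/2·24.126081+1·8.412547+1/2·40.069272≈64.636305; next y=-4/5·(-25.126081)+1/4·64.636305≈36.259941
n=10: y≈36.259941, sp=-1, e=sp−y≈-37.259941; I≈-28.847394, D=e−e_prev≈-61.386023; u=3/2·(-37.259941)+1·(-28.847394)+1/2·(-61.386023)≈-115.430317; next y=-4/5·36.259941+1/4·(-115.430317)≈-57.865532
n=11: y≈-57.865532, sp=-1, e=sp−y≈56.865532; I≈28.018138, D=e−e_prev≈94.125474; u=3/2·56.865532+1·28.018138+1/2·94.125474≈160.379173; next y=-4/5·(-57.865532)+1/4·160.379173≈86.387219
n=12: y≈86.387219, sp=-1, e=sp−y≈-87.387219; I≈-59.369081, D=e−e_prev≈-144.252752; u=3/2·(-87.387219)+1·(-59.369081)+1/2·(-144.252752)≈-262.576286; next y=-4/5·86.387219+1/4·(-262.576286)≈-134.753847
n=13: y≈-134.753847, sp=-1, e=sp−y≈133.753847; I≈74.384766, D=e−e_prev≈221.141066; u=3/2·133.753847+1·74.384766+1/2·221.141066≈385.586069; next y=-4/5·(-134.753847)+1/4·385.586069≈204.199595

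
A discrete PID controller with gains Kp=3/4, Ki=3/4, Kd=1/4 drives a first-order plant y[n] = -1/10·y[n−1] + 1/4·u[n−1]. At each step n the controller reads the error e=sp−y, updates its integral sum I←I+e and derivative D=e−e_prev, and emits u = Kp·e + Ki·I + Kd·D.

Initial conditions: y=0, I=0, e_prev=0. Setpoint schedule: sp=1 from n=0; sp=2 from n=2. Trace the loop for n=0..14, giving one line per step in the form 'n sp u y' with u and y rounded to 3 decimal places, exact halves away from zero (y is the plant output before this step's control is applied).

(exact arithmetic carried between steps; '≈' marks a value shown rounded to 6 d.p. or computed from one; I and e_prev carry over from the previous line; the table rounds u and y to 3 d.p., halves away from zero)
n=0: y=0, sp=1, e=sp−y=1; I=1, D=e−e_prev=1; u=3/4·1+3/4·1+1/4·1=1.75; next y=-1/10·0+1/4·1.75=0.4375
n=1: y=0.4375, sp=1, e=sp−y=0.5625; I=1.5625, D=e−e_prev=-0.4375; u=3/4·0.5625+3/4·1.5625+1/4·(-0.4375)=1.484375; next y=-1/10·0.4375+1/4·1.484375≈0.327344
n=2: y≈0.327344, sp=2, e=sp−y≈1.672656; I≈3.235156, D=e−e_prev≈1.110156; u=3/4·1.672656+3/4·3.235156+1/4·1.110156≈3.958398; next y=-1/10·0.327344+1/4·3.958398≈0.956865
n=3: y≈0.956865, sp=2, e=sp−y≈1.043135; I≈4.278291, D=e−e_prev≈-0.629521; u=3/4·1.043135+3/4·4.278291+1/4·(-0.629521)≈3.833689; next y=-1/10·0.956865+1/4·3.833689≈0.862736
n=4: y≈0.862736, sp=2, e=sp−y≈1.137264; I≈5.415555, D=e−e_prev≈0.094130; u=3/4·1.137264+3/4·5.415555+1/4·0.094130≈4.938147; next y=-1/10·0.862736+1/4·4.938147≈1.148263
n=5: y≈1.148263, sp=2, e=sp−y≈0.851737; I≈6.267292, D=e−e_prev≈-0.285527; u=3/4·0.851737+3/4·6.267292+1/4·(-0.285527)≈5.267890; next y=-1/10·1.148263+1/4·5.267890≈1.202146
n=6: y≈1.202146, sp=2, e=sp−y≈0.797854; I≈7.065146, D=e−e_prev≈-0.053883; u=3/4·0.797854+3/4·7.065146+1/4·(-0.053883)≈5.883779; next y=-1/10·1.202146+1/4·5.883779≈1.350730
n=7: y≈1.350730, sp=2, e=sp−y≈0.649270; I≈7.714416, D=e−e_prev≈-0.148584; u=3/4·0.649270+3/4·7.714416+1/4·(-0.148584)≈6.235618; next y=-1/10·1.350730+1/4·6.235618≈1.423832
n=8: y≈1.423832, sp=2, e=sp−y≈0.576168; I≈8.290584, D=e−e_prev≈-0.073101; u=3/4·0.576168+3/4·8.290584+1/4·(-0.073101)≈6.631789; next y=-1/10·1.423832+1/4·6.631789≈1.515564
n=9: y≈1.515564, sp=2, e=sp−y≈0.484436; I≈8.775020, D=e−e_prev≈-0.091733; u=3/4·0.484436+3/4·8.775020+1/4·(-0.091733)≈6.921659; next y=-1/10·1.515564+1/4·6.921659≈1.578858
n=10: y≈1.578858, sp=2, e=sp−y≈0.421142; I≈9.196162, D=e−e_prev≈-0.063294; u=3/4·0.421142+3/4·9.196162+1/4·(-0.063294)≈7.197154; next y=-1/10·1.578858+1/4·7.197154≈1.641403
n=11: y≈1.641403, sp=2, e=sp−y≈0.358597; I≈9.554759, D=e−e_prev≈-0.062544; u=3/4·0.358597+3/4·9.554759+1/4·(-0.062544)≈7.419381; next y=-1/10·1.641403+1/4·7.419381≈1.690705
n=12: y≈1.690705, sp=2, e=sp−y≈0.309295; I≈9.864054, D=e−e_prev≈-0.049302; u=3/4·0.309295+3/4·9.864054+1/4·(-0.049302)≈7.617686; next y=-1/10·1.690705+1/4·7.617686≈1.735351
n=13: y≈1.735351, sp=2, e=sp−y≈0.264649; I≈10.128703, D=e−e_prev≈-0.044646; u=3/4·0.264649+3/4·10.128703+1/4·(-0.044646)≈7.783852; next y=-1/10·1.735351+1/4·7.783852≈1.772428
n=14: y≈1.772428, sp=2, e=sp−y≈0.227572; I≈10.356275, D=e−e_prev≈-0.037077; u=3/4·0.227572+3/4·10.356275+1/4·(-0.037077)≈7.928616; next y=-1/10·1.772428+1/4·7.928616≈1.804911

0 1 1.750 0.000
1 1 1.484 0.438
2 2 3.958 0.327
3 2 3.834 0.957
4 2 4.938 0.863
5 2 5.268 1.148
6 2 5.884 1.202
7 2 6.236 1.351
8 2 6.632 1.424
9 2 6.922 1.516
10 2 7.197 1.579
11 2 7.419 1.641
12 2 7.618 1.691
13 2 7.784 1.735
14 2 7.929 1.772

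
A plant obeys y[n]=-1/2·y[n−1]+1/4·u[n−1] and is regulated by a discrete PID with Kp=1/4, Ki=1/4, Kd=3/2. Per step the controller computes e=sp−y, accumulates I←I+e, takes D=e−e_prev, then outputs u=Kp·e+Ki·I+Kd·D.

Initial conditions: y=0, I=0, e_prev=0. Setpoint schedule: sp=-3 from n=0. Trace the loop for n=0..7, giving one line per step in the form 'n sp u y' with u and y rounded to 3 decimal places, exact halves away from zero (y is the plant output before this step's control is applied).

(exact arithmetic carried between steps; '≈' marks a value shown rounded to 6 d.p. or computed from one; I and e_prev carry over from the previous line; the table rounds u and y to 3 d.p., halves away from zero)
n=0: y=0, sp=-3, e=sp−y=-3; I=-3, D=e−e_prev=-3; u=1/4·(-3)+1/4·(-3)+3/2·(-3)=-6; next y=-1/2·0+1/4·(-6)=-1.5
n=1: y=-1.5, sp=-3, e=sp−y=-1.5; I=-4.5, D=e−e_prev=1.5; u=1/4·(-1.5)+1/4·(-4.5)+3/2·1.5=0.75; next y=-1/2·(-1.5)+1/4·0.75=0.9375
n=2: y=0.9375, sp=-3, e=sp−y=-3.9375; I=-8.4375, D=e−e_prev=-2.4375; u=1/4·(-3.9375)+1/4·(-8.4375)+3/2·(-2.4375)=-6.75; next y=-1/2·0.9375+1/4·(-6.75)=-2.15625
n=3: y=-2.15625, sp=-3, e=sp−y=-0.84375; I=-9.28125, D=e−e_prev=3.09375; u=1/4·(-0.84375)+1/4·(-9.28125)+3/2·3.09375=2.109375; next y=-1/2·(-2.15625)+1/4·2.109375≈1.605469
n=4: y≈1.605469, sp=-3, e=sp−y≈-4.605469; I≈-13.886719, D=e−e_prev≈-3.761719; u=1/4·(-4.605469)+1/4·(-13.886719)+3/2·(-3.761719)≈-10.265625; next y=-1/2·1.605469+1/4·(-10.265625)≈-3.369141
n=5: y≈-3.369141, sp=-3, e=sp−y≈0.369141; I≈-13.517578, D=e−e_prev≈4.974609; u=1/4·0.369141+1/4·(-13.517578)+3/2·4.974609≈4.174805; next y=-1/2·(-3.369141)+1/4·4.174805≈2.728271
n=6: y≈2.728271, sp=-3, e=sp−y≈-5.728271; I≈-19.245850, D=e−e_prev≈-6.097412; u=1/4·(-5.728271)+1/4·(-19.245850)+3/2·(-6.097412)≈-15.389648; next y=-1/2·2.728271+1/4·(-15.389648)≈-5.211548
n=7: y≈-5.211548, sp=-3, e=sp−y≈2.211548; I≈-17.034302, D=e−e_prev≈7.939819; u=1/4·2.211548+1/4·(-17.034302)+3/2·7.939819≈8.204041; next y=-1/2·(-5.211548)+1/4·8.204041≈4.656784

0 -3 -6.000 0.000
1 -3 0.750 -1.500
2 -3 -6.750 0.938
3 -3 2.109 -2.156
4 -3 -10.266 1.605
5 -3 4.175 -3.369
6 -3 -15.390 2.728
7 -3 8.204 -5.212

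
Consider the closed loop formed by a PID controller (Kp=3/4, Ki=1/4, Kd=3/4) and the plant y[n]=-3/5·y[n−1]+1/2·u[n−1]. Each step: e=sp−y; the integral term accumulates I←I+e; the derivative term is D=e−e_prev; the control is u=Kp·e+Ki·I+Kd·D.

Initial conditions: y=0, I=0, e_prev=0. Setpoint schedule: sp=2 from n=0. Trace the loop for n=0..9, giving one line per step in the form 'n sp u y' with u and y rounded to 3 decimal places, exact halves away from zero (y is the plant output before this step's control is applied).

(exact arithmetic carried between steps; '≈' marks a value shown rounded to 6 d.p. or computed from one; I and e_prev carry over from the previous line; the table rounds u and y to 3 d.p., halves away from zero)
n=0: y=0, sp=2, e=sp−y=2; I=2, D=e−e_prev=2; u=3/4·2+1/4·2+3/4·2=3.5; next y=-3/5·0+1/2·3.5=1.75
n=1: y=1.75, sp=2, e=sp−y=0.25; I=2.25, D=e−e_prev=-1.75; u=3/4·0.25+1/4·2.25+3/4·(-1.75)=-0.5625; next y=-3/5·1.75+1/2·(-0.5625)=-1.33125
n=2: y=-1.33125, sp=2, e=sp−y=3.33125; I=5.58125, D=e−e_prev=3.08125; u=3/4·3.33125+1/4·5.58125+3/4·3.08125≈6.204688; next y=-3/5·(-1.33125)+1/2·6.204688≈3.901094
n=3: y≈3.901094, sp=2, e=sp−y≈-1.901094; I≈3.680156, D=e−e_prev≈-5.232344; u=3/4·(-1.901094)+1/4·3.680156+3/4·(-5.232344)≈-4.430039; next y=-3/5·3.901094+1/2·(-4.430039)≈-4.555676
n=4: y≈-4.555676, sp=2, e=sp−y≈6.555676; I≈10.235832, D=e−e_prev≈8.456770; u=3/4·6.555676+1/4·10.235832+3/4·8.456770≈13.818292; next y=-3/5·(-4.555676)+1/2·13.818292≈9.642551
n=5: y≈9.642551, sp=2, e=sp−y≈-7.642551; I≈2.593281, D=e−e_prev≈-14.198227; u=3/4·(-7.642551)+1/4·2.593281+3/4·(-14.198227)≈-15.732264; next y=-3/5·9.642551+1/2·(-15.732264)≈-13.651663
n=6: y≈-13.651663, sp=2, e=sp−y≈15.651663; I≈18.244943, D=e−e_prev≈23.294214; u=3/4·15.651663+1/4·18.244943+3/4·23.294214≈33.770644; next y=-3/5·(-13.651663)+1/2·33.770644≈25.076320
n=7: y≈25.076320, sp=2, e=sp−y≈-23.076320; I≈-4.831376, D=e−e_prev≈-38.727982; u=3/4·(-23.076320)+1/4·(-4.831376)+3/4·(-38.727982)≈-47.561070; next y=-3/5·25.076320+1/2·(-47.561070)≈-38.826327
n=8: y≈-38.826327, sp=2, e=sp−y≈40.826327; I≈35.994951, D=e−e_prev≈63.902646; u=3/4·40.826327+1/4·35.994951+3/4·63.902646≈87.545468; next y=-3/5·(-38.826327)+1/2·87.545468≈67.068530
n=9: y≈67.068530, sp=2, e=sp−y≈-65.068530; I≈-29.073579, D=e−e_prev≈-105.894857; u=3/4·(-65.068530)+1/4·(-29.073579)+3/4·(-105.894857)≈-135.490935; next y=-3/5·67.068530+1/2·(-135.490935)≈-107.986586

0 2 3.500 0.000
1 2 -0.563 1.750
2 2 6.205 -1.331
3 2 -4.430 3.901
4 2 13.818 -4.556
5 2 -15.732 9.643
6 2 33.771 -13.652
7 2 -47.561 25.076
8 2 87.545 -38.826
9 2 -135.491 67.069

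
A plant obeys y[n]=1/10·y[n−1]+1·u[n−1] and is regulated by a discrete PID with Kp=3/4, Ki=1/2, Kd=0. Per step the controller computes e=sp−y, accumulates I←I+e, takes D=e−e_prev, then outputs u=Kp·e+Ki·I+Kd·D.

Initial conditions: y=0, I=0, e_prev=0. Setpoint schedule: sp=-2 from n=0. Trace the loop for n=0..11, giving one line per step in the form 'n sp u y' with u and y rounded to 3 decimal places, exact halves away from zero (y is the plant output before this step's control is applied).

(exact arithmetic carried between steps; '≈' marks a value shown rounded to 6 d.p. or computed from one; I and e_prev carry over from the previous line; the table rounds u and y to 3 d.p., halves away from zero)
n=0: y=0, sp=-2, e=sp−y=-2; I=-2, D=e−e_prev=-2; u=3/4·(-2)+1/2·(-2)+0·(-2)=-2.5; next y=1/10·0+1·(-2.5)=-2.5
n=1: y=-2.5, sp=-2, e=sp−y=0.5; I=-1.5, D=e−e_prev=2.5; u=3/4·0.5+1/2·(-1.5)+0·2.5=-0.375; next y=1/10·(-2.5)+1·(-0.375)=-0.625
n=2: y=-0.625, sp=-2, e=sp−y=-1.375; I=-2.875, D=e−e_prev=-1.875; u=3/4·(-1.375)+1/2·(-2.875)+0·(-1.875)=-2.46875; next y=1/10·(-0.625)+1·(-2.46875)=-2.53125
n=3: y=-2.53125, sp=-2, e=sp−y=0.53125; I=-2.34375, D=e−e_prev=1.90625; u=3/4·0.53125+1/2·(-2.34375)+0·1.90625≈-0.773438; next y=1/10·(-2.53125)+1·(-0.773438)≈-1.026563
n=4: y≈-1.026563, sp=-2, e=sp−y≈-0.973438; I≈-3.317188, D=e−e_prev≈-1.504688; u=3/4·(-0.973438)+1/2·(-3.317188)+0·(-1.504688)≈-2.388672; next y=1/10·(-1.026563)+1·(-2.388672)≈-2.491328
n=5: y≈-2.491328, sp=-2, e=sp−y≈0.491328; I≈-2.825859, D=e−e_prev≈1.464766; u=3/4·0.491328+1/2·(-2.825859)+0·1.464766≈-1.044434; next y=1/10·(-2.491328)+1·(-1.044434)≈-1.293566
n=6: y≈-1.293566, sp=-2, e=sp−y≈-0.706434; I≈-3.532293, D=e−e_prev≈-1.197762; u=3/4·(-0.706434)+1/2·(-3.532293)+0·(-1.197762)≈-2.295972; next y=1/10·(-1.293566)+1·(-2.295972)≈-2.425328
n=7: y≈-2.425328, sp=-2, e=sp−y≈0.425328; I≈-3.106965, D=e−e_prev≈1.131762; u=3/4·0.425328+1/2·(-3.106965)+0·1.131762≈-1.234486; next y=1/10·(-2.425328)+1·(-1.234486)≈-1.477019
n=8: y≈-1.477019, sp=-2, e=sp−y≈-0.522981; I≈-3.629946, D=e−e_prev≈-0.948309; u=3/4·(-0.522981)+1/2·(-3.629946)+0·(-0.948309)≈-2.207209; next y=1/10·(-1.477019)+1·(-2.207209)≈-2.354911
n=9: y≈-2.354911, sp=-2, e=sp−y≈0.354911; I≈-3.275035, D=e−e_prev≈0.877892; u=3/4·0.354911+1/2·(-3.275035)+0·0.877892≈-1.371335; next y=1/10·(-2.354911)+1·(-1.371335)≈-1.606826
n=10: y≈-1.606826, sp=-2, e=sp−y≈-0.393174; I≈-3.668209, D=e−e_prev≈-0.748085; u=3/4·(-0.393174)+1/2·(-3.668209)+0·(-0.748085)≈-2.128985; next y=1/10·(-1.606826)+1·(-2.128985)≈-2.289668
n=11: y≈-2.289668, sp=-2, e=sp−y≈0.289668; I≈-3.378541, D=e−e_prev≈0.682842; u=3/4·0.289668+1/2·(-3.378541)+0·0.682842≈-1.472020; next y=1/10·(-2.289668)+1·(-1.472020)≈-1.700987

0 -2 -2.500 0.000
1 -2 -0.375 -2.500
2 -2 -2.469 -0.625
3 -2 -0.773 -2.531
4 -2 -2.389 -1.027
5 -2 -1.044 -2.491
6 -2 -2.296 -1.294
7 -2 -1.234 -2.425
8 -2 -2.207 -1.477
9 -2 -1.371 -2.355
10 -2 -2.129 -1.607
11 -2 -1.472 -2.290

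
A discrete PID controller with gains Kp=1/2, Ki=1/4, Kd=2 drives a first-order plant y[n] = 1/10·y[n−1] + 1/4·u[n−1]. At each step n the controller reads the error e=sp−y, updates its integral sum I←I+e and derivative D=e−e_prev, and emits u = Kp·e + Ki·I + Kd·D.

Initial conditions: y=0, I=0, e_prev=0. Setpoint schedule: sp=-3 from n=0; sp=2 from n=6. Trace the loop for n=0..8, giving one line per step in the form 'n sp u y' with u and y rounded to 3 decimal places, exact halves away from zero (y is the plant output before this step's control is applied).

(exact arithmetic carried between steps; '≈' marks a value shown rounded to 6 d.p. or computed from one; I and e_prev carry over from the previous line; the table rounds u and y to 3 d.p., halves away from zero)
n=0: y=0, sp=-3, e=sp−y=-3; I=-3, D=e−e_prev=-3; u=1/2·(-3)+1/4·(-3)+2·(-3)=-8.25; next y=1/10·0+1/4·(-8.25)=-2.0625
n=1: y=-2.0625, sp=-3, e=sp−y=-0.9375; I=-3.9375, D=e−e_prev=2.0625; u=1/2·(-0.9375)+1/4·(-3.9375)+2·2.0625=2.671875; next y=1/10·(-2.0625)+1/4·2.671875≈0.461719
n=2: y≈0.461719, sp=-3, e=sp−y≈-3.461719; I≈-7.399219, D=e−e_prev≈-2.524219; u=1/2·(-3.461719)+1/4·(-7.399219)+2·(-2.524219)≈-8.629102; next y=1/10·0.461719+1/4·(-8.629102)≈-2.111104
n=3: y≈-2.111104, sp=-3, e=sp−y≈-0.888896; I≈-8.288115, D=e−e_prev≈2.572822; u=1/2·(-0.888896)+1/4·(-8.288115)+2·2.572822≈2.629167; next y=1/10·(-2.111104)+1/4·2.629167≈0.446182
n=4: y≈0.446182, sp=-3, e=sp−y≈-3.446182; I≈-11.734297, D=e−e_prev≈-2.557285; u=1/2·(-3.446182)+1/4·(-11.734297)+2·(-2.557285)≈-9.771235; next y=1/10·0.446182+1/4·(-9.771235)≈-2.398191
n=5: y≈-2.398191, sp=-3, e=sp−y≈-0.601809; I≈-12.336106, D=e−e_prev≈2.844372; u=1/2·(-0.601809)+1/4·(-12.336106)+2·2.844372≈2.303813; next y=1/10·(-2.398191)+1/4·2.303813≈0.336134
n=6: y≈0.336134, sp=2, e=sp−y≈1.663866; I≈-10.672240, D=e−e_prev≈2.265675; u=1/2·1.663866+1/4·(-10.672240)+2·2.265675≈2.695223; next y=1/10·0.336134+1/4·2.695223≈0.707419
n=7: y≈0.707419, sp=2, e=sp−y≈1.292581; I≈-9.379660, D=e−e_prev≈-0.371285; u=1/2·1.292581+1/4·(-9.379660)+2·(-0.371285)≈-2.441195; next y=1/10·0.707419+1/4·(-2.441195)≈-0.539557
n=8: y≈-0.539557, sp=2, e=sp−y≈2.539557; I≈-6.840103, D=e−e_prev≈1.246976; u=1/2·2.539557+1/4·(-6.840103)+2·1.246976≈2.053705; next y=1/10·(-0.539557)+1/4·2.053705≈0.459470

0 -3 -8.250 0.000
1 -3 2.672 -2.063
2 -3 -8.629 0.462
3 -3 2.629 -2.111
4 -3 -9.771 0.446
5 -3 2.304 -2.398
6 2 2.695 0.336
7 2 -2.441 0.707
8 2 2.054 -0.540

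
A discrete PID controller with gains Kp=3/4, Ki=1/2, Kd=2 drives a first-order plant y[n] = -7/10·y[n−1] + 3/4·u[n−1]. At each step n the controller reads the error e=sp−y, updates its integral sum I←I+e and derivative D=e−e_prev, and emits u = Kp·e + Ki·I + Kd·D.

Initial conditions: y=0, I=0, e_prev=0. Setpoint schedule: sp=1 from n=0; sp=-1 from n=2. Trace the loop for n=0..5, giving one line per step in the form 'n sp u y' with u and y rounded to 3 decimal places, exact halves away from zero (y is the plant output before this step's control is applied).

0 1 3.250 0.000
1 1 -6.172 2.438
2 -1 19.996 -6.335
3 -1 -74.623 19.431
4 -1 255.945 -69.569
5 -1 -896.007 240.657

(exact arithmetic carried between steps; '≈' marks a value shown rounded to 6 d.p. or computed from one; I and e_prev carry over from the previous line; the table rounds u and y to 3 d.p., halves away from zero)
n=0: y=0, sp=1, e=sp−y=1; I=1, D=e−e_prev=1; u=3/4·1+1/2·1+2·1=3.25; next y=-7/10·0+3/4·3.25=2.4375
n=1: y=2.4375, sp=1, e=sp−y=-1.4375; I=-0.4375, D=e−e_prev=-2.4375; u=3/4·(-1.4375)+1/2·(-0.4375)+2·(-2.4375)=-6.171875; next y=-7/10·2.4375+3/4·(-6.171875)≈-6.335156
n=2: y≈-6.335156, sp=-1, e=sp−y≈5.335156; I≈4.897656, D=e−e_prev≈6.772656; u=3/4·5.335156+1/2·4.897656+2·6.772656≈19.995508; next y=-7/10·(-6.335156)+3/4·19.995508≈19.431240
n=3: y≈19.431240, sp=-1, e=sp−y≈-20.431240; I≈-15.533584, D=e−e_prev≈-25.766396; u=3/4·(-20.431240)+1/2·(-15.533584)+2·(-25.766396)≈-74.623015; next y=-7/10·19.431240+3/4·(-74.623015)≈-69.569130
n=4: y≈-69.569130, sp=-1, e=sp−y≈68.569130; I≈53.035546, D=e−e_prev≈89.000370; u=3/4·68.569130+1/2·53.035546+2·89.000370≈255.945359; next y=-7/10·(-69.569130)+3/4·255.945359≈240.657410
n=5: y≈240.657410, sp=-1, e=sp−y≈-241.657410; I≈-188.621865, D=e−e_prev≈-310.226540; u=3/4·(-241.657410)+1/2·(-188.621865)+2·(-310.226540)≈-896.007069; next y=-7/10·240.657410+3/4·(-896.007069)≈-840.465489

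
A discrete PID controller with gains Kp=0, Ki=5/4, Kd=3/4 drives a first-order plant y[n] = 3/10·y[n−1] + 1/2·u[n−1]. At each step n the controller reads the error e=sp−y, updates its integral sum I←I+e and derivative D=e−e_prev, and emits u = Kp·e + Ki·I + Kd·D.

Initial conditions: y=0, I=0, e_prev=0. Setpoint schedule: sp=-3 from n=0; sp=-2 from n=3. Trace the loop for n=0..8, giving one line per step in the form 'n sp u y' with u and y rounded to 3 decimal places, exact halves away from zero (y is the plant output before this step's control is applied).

(exact arithmetic carried between steps; '≈' marks a value shown rounded to 6 d.p. or computed from one; I and e_prev carry over from the previous line; the table rounds u and y to 3 d.p., halves away from zero)
n=0: y=0, sp=-3, e=sp−y=-3; I=-3, D=e−e_prev=-3; u=0·(-3)+5/4·(-3)+3/4·(-3)=-6; next y=3/10·0+1/2·(-6)=-3
n=1: y=-3, sp=-3, e=sp−y=0; I=-3, D=e−e_prev=3; u=0·0+5/4·(-3)+3/4·3=-1.5; next y=3/10·(-3)+1/2·(-1.5)=-1.65
n=2: y=-1.65, sp=-3, e=sp−y=-1.35; I=-4.35, D=e−e_prev=-1.35; u=0·(-1.35)+5/4·(-4.35)+3/4·(-1.35)=-6.45; next y=3/10·(-1.65)+1/2·(-6.45)=-3.72
n=3: y=-3.72, sp=-2, e=sp−y=1.72; I=-2.63, D=e−e_prev=3.07; u=0·1.72+5/4·(-2.63)+3/4·3.07=-0.985; next y=3/10·(-3.72)+1/2·(-0.985)=-1.6085
n=4: y=-1.6085, sp=-2, e=sp−y=-0.3915; I=-3.0215, D=e−e_prev=-2.1115; u=0·(-0.3915)+5/4·(-3.0215)+3/4·(-2.1115)=-5.3605; next y=3/10·(-1.6085)+1/2·(-5.3605)=-3.1628
n=5: y=-3.1628, sp=-2, e=sp−y=1.1628; I=-1.8587, D=e−e_prev=1.5543; u=0·1.1628+5/4·(-1.8587)+3/4·1.5543=-1.15765; next y=3/10·(-3.1628)+1/2·(-1.15765)=-1.527665
n=6: y=-1.527665, sp=-2, e=sp−y=-0.472335; I=-2.331035, D=e−e_prev=-1.635135; u=0·(-0.472335)+5/4·(-2.331035)+3/4·(-1.635135)=-4.140145; next y=3/10·(-1.527665)+1/2·(-4.140145)=-2.528372
n=7: y=-2.528372, sp=-2, e=sp−y=0.528372; I=-1.802663, D=e−e_prev=1.000707; u=0·0.528372+5/4·(-1.802663)+3/4·1.000707≈-1.502799; next y=3/10·(-2.528372)+1/2·(-1.502799)≈-1.509911
n=8: y≈-1.509911, sp=-2, e=sp−y≈-0.490089; I≈-2.292752, D=e−e_prev≈-1.018461; u=0·(-0.490089)+5/4·(-2.292752)+3/4·(-1.018461)≈-3.629786; next y=3/10·(-1.509911)+1/2·(-3.629786)≈-2.267866

0 -3 -6.000 0.000
1 -3 -1.500 -3.000
2 -3 -6.450 -1.650
3 -2 -0.985 -3.720
4 -2 -5.361 -1.609
5 -2 -1.158 -3.163
6 -2 -4.140 -1.528
7 -2 -1.503 -2.528
8 -2 -3.630 -1.510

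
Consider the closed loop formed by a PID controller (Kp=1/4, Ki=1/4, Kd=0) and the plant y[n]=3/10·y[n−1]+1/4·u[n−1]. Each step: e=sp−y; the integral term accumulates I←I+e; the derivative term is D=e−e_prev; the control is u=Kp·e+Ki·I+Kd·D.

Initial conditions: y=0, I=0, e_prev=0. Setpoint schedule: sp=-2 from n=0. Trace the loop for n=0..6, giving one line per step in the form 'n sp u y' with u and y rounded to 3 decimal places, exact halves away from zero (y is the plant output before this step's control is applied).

(exact arithmetic carried between steps; '≈' marks a value shown rounded to 6 d.p. or computed from one; I and e_prev carry over from the previous line; the table rounds u and y to 3 d.p., halves away from zero)
n=0: y=0, sp=-2, e=sp−y=-2; I=-2, D=e−e_prev=-2; u=1/4·(-2)+1/4·(-2)+0·(-2)=-1; next y=3/10·0+1/4·(-1)=-0.25
n=1: y=-0.25, sp=-2, e=sp−y=-1.75; I=-3.75, D=e−e_prev=0.25; u=1/4·(-1.75)+1/4·(-3.75)+0·0.25=-1.375; next y=3/10·(-0.25)+1/4·(-1.375)=-0.41875
n=2: y=-0.41875, sp=-2, e=sp−y=-1.58125; I=-5.33125, D=e−e_prev=0.16875; u=1/4·(-1.58125)+1/4·(-5.33125)+0·0.16875=-1.728125; next y=3/10·(-0.41875)+1/4·(-1.728125)≈-0.557656
n=3: y≈-0.557656, sp=-2, e=sp−y≈-1.442344; I≈-6.773594, D=e−e_prev≈0.138906; u=1/4·(-1.442344)+1/4·(-6.773594)+0·0.138906≈-2.053984; next y=3/10·(-0.557656)+1/4·(-2.053984)≈-0.680793
n=4: y≈-0.680793, sp=-2, e=sp−y≈-1.319207; I≈-8.092801, D=e−e_prev≈0.123137; u=1/4·(-1.319207)+1/4·(-8.092801)+0·0.123137≈-2.353002; next y=3/10·(-0.680793)+1/4·(-2.353002)≈-0.792488
n=5: y≈-0.792488, sp=-2, e=sp−y≈-1.207512; I≈-9.300312, D=e−e_prev≈0.111695; u=1/4·(-1.207512)+1/4·(-9.300312)+0·0.111695≈-2.626956; next y=3/10·(-0.792488)+1/4·(-2.626956)≈-0.894486
n=6: y≈-0.894486, sp=-2, e=sp−y≈-1.105514; I≈-10.405827, D=e−e_prev≈0.101997; u=1/4·(-1.105514)+1/4·(-10.405827)+0·0.101997≈-2.877835; next y=3/10·(-0.894486)+1/4·(-2.877835)≈-0.987804

0 -2 -1.000 0.000
1 -2 -1.375 -0.250
2 -2 -1.728 -0.419
3 -2 -2.054 -0.558
4 -2 -2.353 -0.681
5 -2 -2.627 -0.792
6 -2 -2.878 -0.894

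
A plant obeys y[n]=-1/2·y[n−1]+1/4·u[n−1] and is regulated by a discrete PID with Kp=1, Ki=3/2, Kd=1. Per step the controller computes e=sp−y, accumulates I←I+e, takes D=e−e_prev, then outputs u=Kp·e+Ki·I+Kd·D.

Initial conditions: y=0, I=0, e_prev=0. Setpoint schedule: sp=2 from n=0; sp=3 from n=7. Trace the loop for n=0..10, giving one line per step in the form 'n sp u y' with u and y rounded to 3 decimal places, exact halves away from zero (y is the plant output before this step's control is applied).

(exact arithmetic carried between steps; '≈' marks a value shown rounded to 6 d.p. or computed from one; I and e_prev carry over from the previous line; the table rounds u and y to 3 d.p., halves away from zero)
n=0: y=0, sp=2, e=sp−y=2; I=2, D=e−e_prev=2; u=1·2+3/2·2+1·2=7; next y=-1/2·0+1/4·7=1.75
n=1: y=1.75, sp=2, e=sp−y=0.25; I=2.25, D=e−e_prev=-1.75; u=1·0.25+3/2·2.25+1·(-1.75)=1.875; next y=-1/2·1.75+1/4·1.875=-0.40625
n=2: y=-0.40625, sp=2, e=sp−y=2.40625; I=4.65625, D=e−e_prev=2.15625; u=1·2.40625+3/2·4.65625+1·2.15625=11.546875; next y=-1/2·(-0.40625)+1/4·11.546875≈3.089844
n=3: y≈3.089844, sp=2, e=sp−y≈-1.089844; I≈3.566406, D=e−e_prev≈-3.496094; u=1·(-1.089844)+3/2·3.566406+1·(-3.496094)≈0.763672; next y=-1/2·3.089844+1/4·0.763672≈-1.354004
n=4: y≈-1.354004, sp=2, e=sp−y≈3.354004; I≈6.920410, D=e−e_prev≈4.443848; u=1·3.354004+3/2·6.920410+1·4.443848≈18.178467; next y=-1/2·(-1.354004)+1/4·18.178467≈5.221619
n=5: y≈5.221619, sp=2, e=sp−y≈-3.221619; I≈3.698792, D=e−e_prev≈-6.575623; u=1·(-3.221619)+3/2·3.698792+1·(-6.575623)≈-4.249054; next y=-1/2·5.221619+1/4·(-4.249054)≈-3.673073
n=6: y≈-3.673073, sp=2, e=sp−y≈5.673073; I≈9.371864, D=e−e_prev≈8.894691; u=1·5.673073+3/2·9.371864+1·8.894691≈28.625561; next y=-1/2·(-3.673073)+1/4·28.625561≈8.992927
n=7: y≈8.992927, sp=3, e=sp−y≈-5.992927; I≈3.378938, D=e−e_prev≈-11.665999; u=1·(-5.992927)+3/2·3.378938+1·(-11.665999)≈-12.590519; next y=-1/2·8.992927+1/4·(-12.590519)≈-7.644093
n=8: y≈-7.644093, sp=3, e=sp−y≈10.644093; I≈14.023031, D=e−e_prev≈16.637020; u=1·10.644093+3/2·14.023031+1·16.637020≈48.315659; next y=-1/2·(-7.644093)+1/4·48.315659≈15.900961
n=9: y≈15.900961, sp=3, e=sp−y≈-12.900961; I≈1.122069, D=e−e_prev≈-23.545055; u=1·(-12.900961)+3/2·1.122069+1·(-23.545055)≈-34.762912; next y=-1/2·15.900961+1/4·(-34.762912)≈-16.641209
n=10: y≈-16.641209, sp=3, e=sp−y≈19.641209; I≈20.763278, D=e−e_prev≈32.542170; u=1·19.641209+3/2·20.763278+1·32.542170≈83.328296; next y=-1/2·(-16.641209)+1/4·83.328296≈29.152678

0 2 7.000 0.000
1 2 1.875 1.750
2 2 11.547 -0.406
3 2 0.764 3.090
4 2 18.178 -1.354
5 2 -4.249 5.222
6 2 28.626 -3.673
7 3 -12.591 8.993
8 3 48.316 -7.644
9 3 -34.763 15.901
10 3 83.328 -16.641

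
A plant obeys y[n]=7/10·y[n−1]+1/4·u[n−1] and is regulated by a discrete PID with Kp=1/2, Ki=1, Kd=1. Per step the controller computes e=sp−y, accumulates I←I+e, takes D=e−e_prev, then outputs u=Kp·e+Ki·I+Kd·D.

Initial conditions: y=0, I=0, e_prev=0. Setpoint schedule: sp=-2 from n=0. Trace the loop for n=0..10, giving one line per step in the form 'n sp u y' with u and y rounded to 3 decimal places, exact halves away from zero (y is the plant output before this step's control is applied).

0 -2 -5.000 0.000
1 -2 -1.875 -1.250
2 -2 -3.641 -1.344
3 -2 -3.123 -1.851
4 -2 -3.215 -2.076
5 -2 -2.912 -2.257
6 -2 -2.709 -2.308
7 -2 -2.490 -2.293
8 -2 -2.345 -2.227
9 -2 -2.257 -2.145
10 -2 -2.228 -2.066

(exact arithmetic carried between steps; '≈' marks a value shown rounded to 6 d.p. or computed from one; I and e_prev carry over from the previous line; the table rounds u and y to 3 d.p., halves away from zero)
n=0: y=0, sp=-2, e=sp−y=-2; I=-2, D=e−e_prev=-2; u=1/2·(-2)+1·(-2)+1·(-2)=-5; next y=7/10·0+1/4·(-5)=-1.25
n=1: y=-1.25, sp=-2, e=sp−y=-0.75; I=-2.75, D=e−e_prev=1.25; u=1/2·(-0.75)+1·(-2.75)+1·1.25=-1.875; next y=7/10·(-1.25)+1/4·(-1.875)=-1.34375
n=2: y=-1.34375, sp=-2, e=sp−y=-0.65625; I=-3.40625, D=e−e_prev=0.09375; u=1/2·(-0.65625)+1·(-3.40625)+1·0.09375=-3.640625; next y=7/10·(-1.34375)+1/4·(-3.640625)≈-1.850781
n=3: y≈-1.850781, sp=-2, e=sp−y≈-0.149219; I≈-3.555469, D=e−e_prev≈0.507031; u=1/2·(-0.149219)+1·(-3.555469)+1·0.507031≈-3.123047; next y=7/10·(-1.850781)+1/4·(-3.123047)≈-2.076309
n=4: y≈-2.076309, sp=-2, e=sp−y≈0.076309; I≈-3.479160, D=e−e_prev≈0.225527; u=1/2·0.076309+1·(-3.479160)+1·0.225527≈-3.215479; next y=7/10·(-2.076309)+1/4·(-3.215479)≈-2.257286
n=5: y≈-2.257286, sp=-2, e=sp−y≈0.257286; I≈-3.221875, D=e−e_prev≈0.180977; u=1/2·0.257286+1·(-3.221875)+1·0.180977≈-2.912255; next y=7/10·(-2.257286)+1/4·(-2.912255)≈-2.308164
n=6: y≈-2.308164, sp=-2, e=sp−y≈0.308164; I≈-2.913711, D=e−e_prev≈0.050878; u=1/2·0.308164+1·(-2.913711)+1·0.050878≈-2.708751; next y=7/10·(-2.308164)+1/4·(-2.708751)≈-2.292902
n=7: y≈-2.292902, sp=-2, e=sp−y≈0.292902; I≈-2.620809, D=e−e_prev≈-0.015261; u=1/2·0.292902+1·(-2.620809)+1·(-0.015261)≈-2.489619; next y=7/10·(-2.292902)+1/4·(-2.489619)≈-2.227436
n=8: y≈-2.227436, sp=-2, e=sp−y≈0.227436; I≈-2.393372, D=e−e_prev≈-0.065466; u=1/2·0.227436+1·(-2.393372)+1·(-0.065466)≈-2.345120; next y=7/10·(-2.227436)+1/4·(-2.345120)≈-2.145485
n=9: y≈-2.145485, sp=-2, e=sp−y≈0.145485; I≈-2.247887, D=e−e_prev≈-0.081951; u=1/2·0.145485+1·(-2.247887)+1·(-0.081951)≈-2.257095; next y=7/10·(-2.145485)+1/4·(-2.257095)≈-2.066114
n=10: y≈-2.066114, sp=-2, e=sp−y≈0.066114; I≈-2.181773, D=e−e_prev≈-0.079372; u=1/2·0.066114+1·(-2.181773)+1·(-0.079372)≈-2.228088; next y=7/10·(-2.066114)+1/4·(-2.228088)≈-2.003302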